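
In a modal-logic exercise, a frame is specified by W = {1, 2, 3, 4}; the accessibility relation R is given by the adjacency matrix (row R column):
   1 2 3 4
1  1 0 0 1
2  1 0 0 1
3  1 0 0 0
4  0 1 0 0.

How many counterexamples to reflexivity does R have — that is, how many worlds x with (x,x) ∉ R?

3

Enumerating: 2, 3, 4.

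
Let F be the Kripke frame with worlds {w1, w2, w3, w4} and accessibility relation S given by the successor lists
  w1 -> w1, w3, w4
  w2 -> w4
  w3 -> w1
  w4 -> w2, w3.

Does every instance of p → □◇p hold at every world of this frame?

No

The schema B characterises exactly the symmetric frames.
Symmetric: no — w1 S w4 but not w4 S w1.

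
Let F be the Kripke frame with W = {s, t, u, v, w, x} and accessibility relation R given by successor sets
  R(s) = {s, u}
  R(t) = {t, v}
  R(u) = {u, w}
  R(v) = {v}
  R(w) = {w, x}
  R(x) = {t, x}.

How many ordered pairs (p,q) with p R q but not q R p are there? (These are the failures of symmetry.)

5

Enumerating: (s,u), (t,v), (u,w), (w,x), (x,t).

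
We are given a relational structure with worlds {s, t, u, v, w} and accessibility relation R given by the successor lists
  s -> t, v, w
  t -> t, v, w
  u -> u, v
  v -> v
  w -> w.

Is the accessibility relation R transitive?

Yes

Transitive: yes — every two-step R-path is closed by a direct edge.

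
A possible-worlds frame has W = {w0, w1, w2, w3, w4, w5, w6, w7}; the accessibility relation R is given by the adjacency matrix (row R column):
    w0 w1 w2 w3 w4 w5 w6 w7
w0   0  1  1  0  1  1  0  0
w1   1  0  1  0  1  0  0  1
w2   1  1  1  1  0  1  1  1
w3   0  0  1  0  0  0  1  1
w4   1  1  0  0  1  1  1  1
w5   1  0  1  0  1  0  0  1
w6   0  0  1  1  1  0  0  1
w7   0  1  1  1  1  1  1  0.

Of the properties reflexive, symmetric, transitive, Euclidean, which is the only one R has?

Reflexive: no — w0 is not related to itself.
Symmetric: yes — every pair in R has its reverse in R.
Transitive: no — w0 R w1 and w1 R w7, but not w0 R w7.
Euclidean: no — w0 R w1 and w0 R w5, but not w1 R w5.
Only symmetric holds.

symmetric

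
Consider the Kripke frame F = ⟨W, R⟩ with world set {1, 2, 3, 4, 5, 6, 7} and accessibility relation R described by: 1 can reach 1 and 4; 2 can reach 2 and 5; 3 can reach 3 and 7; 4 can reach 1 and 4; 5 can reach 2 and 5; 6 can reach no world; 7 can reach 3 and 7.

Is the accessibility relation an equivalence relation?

Reflexive: no — 6 is not related to itself.
Symmetric: yes — every pair in R has its reverse in R.
Transitive: yes — every two-step R-path is closed by a direct edge.
So R is not an equivalence relation.

No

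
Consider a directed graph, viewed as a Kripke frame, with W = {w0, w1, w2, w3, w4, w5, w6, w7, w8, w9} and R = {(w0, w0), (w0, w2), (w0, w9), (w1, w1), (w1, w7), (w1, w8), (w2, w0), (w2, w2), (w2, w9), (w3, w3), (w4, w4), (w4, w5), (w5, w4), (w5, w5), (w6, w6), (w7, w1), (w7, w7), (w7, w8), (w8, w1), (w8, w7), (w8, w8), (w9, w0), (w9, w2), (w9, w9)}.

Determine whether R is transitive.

Transitive: yes — every two-step R-path is closed by a direct edge.

Yes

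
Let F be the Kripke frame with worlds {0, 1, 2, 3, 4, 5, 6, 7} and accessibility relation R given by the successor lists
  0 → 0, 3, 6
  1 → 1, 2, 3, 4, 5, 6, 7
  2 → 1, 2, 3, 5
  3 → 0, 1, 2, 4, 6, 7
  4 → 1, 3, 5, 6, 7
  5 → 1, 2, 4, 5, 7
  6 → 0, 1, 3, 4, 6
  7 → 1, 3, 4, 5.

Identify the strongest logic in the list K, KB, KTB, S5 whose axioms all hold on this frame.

KB

Symmetric (axiom B): yes — every pair in R has its reverse in R.
Reflexive (axiom T): no — 3 is not related to itself.
Euclidean (axiom 5): no — 1 R 2 and 1 R 4, but not 2 R 4.
So F validates K, KB; KTB would additionally require R to be reflexive. The strongest is KB.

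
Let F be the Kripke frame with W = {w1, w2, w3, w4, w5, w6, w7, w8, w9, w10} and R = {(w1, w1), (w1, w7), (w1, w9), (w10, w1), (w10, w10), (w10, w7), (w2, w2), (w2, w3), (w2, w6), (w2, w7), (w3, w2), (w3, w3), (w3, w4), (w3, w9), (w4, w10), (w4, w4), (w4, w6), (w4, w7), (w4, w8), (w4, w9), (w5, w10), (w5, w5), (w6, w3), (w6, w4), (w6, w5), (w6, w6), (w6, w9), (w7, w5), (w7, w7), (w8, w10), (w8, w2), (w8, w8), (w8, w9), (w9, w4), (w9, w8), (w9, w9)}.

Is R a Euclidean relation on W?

No

Euclidean: no — w1 R w7 and w1 R w9, but not w7 R w9.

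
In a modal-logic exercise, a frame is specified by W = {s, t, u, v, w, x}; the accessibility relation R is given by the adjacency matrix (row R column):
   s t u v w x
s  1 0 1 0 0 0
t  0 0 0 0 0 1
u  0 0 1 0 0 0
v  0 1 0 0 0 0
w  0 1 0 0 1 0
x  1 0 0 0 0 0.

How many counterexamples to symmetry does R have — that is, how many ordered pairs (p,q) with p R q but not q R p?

5

Enumerating: (s,u), (t,x), (v,t), (w,t), (x,s).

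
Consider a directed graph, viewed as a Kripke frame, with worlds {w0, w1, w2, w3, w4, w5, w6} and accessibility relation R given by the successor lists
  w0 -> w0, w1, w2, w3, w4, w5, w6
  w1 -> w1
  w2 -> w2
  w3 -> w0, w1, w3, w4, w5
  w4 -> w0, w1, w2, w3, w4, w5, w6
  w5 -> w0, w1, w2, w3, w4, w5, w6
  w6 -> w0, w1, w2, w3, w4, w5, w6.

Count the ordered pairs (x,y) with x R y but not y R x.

Enumerating: (w0,w1), (w0,w2), (w3,w1), (w4,w1), (w4,w2), (w5,w1), (w5,w2), (w6,w1), (w6,w2), (w6,w3).

10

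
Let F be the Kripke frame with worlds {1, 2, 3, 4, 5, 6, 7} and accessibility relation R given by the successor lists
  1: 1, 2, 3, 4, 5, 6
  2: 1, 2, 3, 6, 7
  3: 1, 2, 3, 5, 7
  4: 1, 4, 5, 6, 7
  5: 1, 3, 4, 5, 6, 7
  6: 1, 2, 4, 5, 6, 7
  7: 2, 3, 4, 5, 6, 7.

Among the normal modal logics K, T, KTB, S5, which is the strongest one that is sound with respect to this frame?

Reflexive (axiom T): yes — every world is R-related to itself.
Symmetric (axiom B): yes — every pair in R has its reverse in R.
Euclidean (axiom 5): no — 1 R 2 and 1 R 4, but not 2 R 4.
So F validates K, T, KTB; S5 would additionally require R to be Euclidean. The strongest is KTB.

KTB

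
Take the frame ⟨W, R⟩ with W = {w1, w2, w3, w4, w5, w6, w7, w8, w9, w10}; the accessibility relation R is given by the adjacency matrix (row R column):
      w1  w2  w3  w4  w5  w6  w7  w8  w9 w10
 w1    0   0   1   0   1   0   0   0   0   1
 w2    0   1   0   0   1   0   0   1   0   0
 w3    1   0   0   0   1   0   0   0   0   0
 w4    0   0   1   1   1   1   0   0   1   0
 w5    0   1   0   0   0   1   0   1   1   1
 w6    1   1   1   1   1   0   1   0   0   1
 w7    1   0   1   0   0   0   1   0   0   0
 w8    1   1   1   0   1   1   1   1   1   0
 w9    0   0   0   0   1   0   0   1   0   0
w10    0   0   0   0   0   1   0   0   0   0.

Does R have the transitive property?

Transitive: no — w1 R w10 and w10 R w6, but not w1 R w6.

No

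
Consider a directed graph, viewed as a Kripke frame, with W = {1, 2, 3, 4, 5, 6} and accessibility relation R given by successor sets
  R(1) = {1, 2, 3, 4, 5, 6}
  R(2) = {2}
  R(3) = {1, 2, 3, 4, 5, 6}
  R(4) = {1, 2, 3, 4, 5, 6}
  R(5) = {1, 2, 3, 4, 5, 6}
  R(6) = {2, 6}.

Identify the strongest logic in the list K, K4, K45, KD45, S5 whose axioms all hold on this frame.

K4

Transitive (axiom 4): yes — every two-step R-path is closed by a direct edge.
Euclidean (axiom 5): no — 1 R 2 and 1 R 3, but not 2 R 3.
Serial (axiom D): yes — every world has a successor (e.g. 1 R 1).
Reflexive (axiom T): yes — every world is R-related to itself.
So F validates K, K4; K45 would additionally require R to be Euclidean. The strongest is K4.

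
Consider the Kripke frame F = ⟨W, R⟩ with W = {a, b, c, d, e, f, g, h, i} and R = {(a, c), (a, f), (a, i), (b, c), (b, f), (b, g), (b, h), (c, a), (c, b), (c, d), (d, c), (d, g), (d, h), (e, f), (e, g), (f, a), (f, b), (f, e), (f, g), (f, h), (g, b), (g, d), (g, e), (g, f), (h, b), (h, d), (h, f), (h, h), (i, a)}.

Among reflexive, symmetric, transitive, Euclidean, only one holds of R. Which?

symmetric

Reflexive: no — a is not related to itself.
Symmetric: yes — every pair in R has its reverse in R.
Transitive: no — a R c and c R b, but not a R b.
Euclidean: no — a R c and a R f, but not c R f.
Only symmetric holds.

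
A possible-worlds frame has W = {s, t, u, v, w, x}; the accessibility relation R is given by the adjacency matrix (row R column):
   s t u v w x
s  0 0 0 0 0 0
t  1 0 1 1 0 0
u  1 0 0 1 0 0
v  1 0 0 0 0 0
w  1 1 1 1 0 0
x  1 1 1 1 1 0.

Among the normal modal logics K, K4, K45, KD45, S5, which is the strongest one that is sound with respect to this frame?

Transitive (axiom 4): yes — every two-step R-path is closed by a direct edge.
Euclidean (axiom 5): no — t R s and t R u, but not s R u.
Serial (axiom D): no — s has no R-successor.
Reflexive (axiom T): no — s is not related to itself.
So F validates K, K4; K45 would additionally require R to be Euclidean. The strongest is K4.

K4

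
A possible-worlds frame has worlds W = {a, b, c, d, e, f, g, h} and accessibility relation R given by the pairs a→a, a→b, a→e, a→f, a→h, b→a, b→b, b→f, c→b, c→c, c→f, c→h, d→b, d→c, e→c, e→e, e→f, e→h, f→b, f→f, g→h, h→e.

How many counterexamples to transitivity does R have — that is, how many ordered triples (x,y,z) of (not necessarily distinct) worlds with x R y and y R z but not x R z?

Enumerating: (a,e,c), (b,a,e), (b,a,h), (c,b,a), (c,h,e), (d,b,a), (d,b,f), (d,c,f), (d,c,h), (e,c,b), (e,f,b), (f,b,a), (g,h,e), (h,e,c), (h,e,f), (h,e,h).

16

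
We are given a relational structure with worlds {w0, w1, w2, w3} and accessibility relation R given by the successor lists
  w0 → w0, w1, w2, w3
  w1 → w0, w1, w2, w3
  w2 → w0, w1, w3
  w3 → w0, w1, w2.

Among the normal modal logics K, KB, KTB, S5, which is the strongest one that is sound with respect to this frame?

Symmetric (axiom B): yes — every pair in R has its reverse in R.
Reflexive (axiom T): no — w2 is not related to itself.
Euclidean (axiom 5): no — w0 R w2 and w0 R w2, but not w2 R w2.
So F validates K, KB; KTB would additionally require R to be reflexive. The strongest is KB.

KB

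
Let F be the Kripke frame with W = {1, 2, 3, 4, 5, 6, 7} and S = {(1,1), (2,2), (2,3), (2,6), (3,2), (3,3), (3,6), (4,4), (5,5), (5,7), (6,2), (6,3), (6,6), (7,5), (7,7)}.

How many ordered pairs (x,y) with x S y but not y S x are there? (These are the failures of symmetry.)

0

S is symmetric; there are no such tuples.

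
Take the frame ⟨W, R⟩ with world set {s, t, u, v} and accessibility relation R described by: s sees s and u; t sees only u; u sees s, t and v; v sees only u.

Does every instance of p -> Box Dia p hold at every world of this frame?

Yes

Axiom B corresponds to the accessibility relation being symmetric.
Symmetric: yes — every pair in R has its reverse in R.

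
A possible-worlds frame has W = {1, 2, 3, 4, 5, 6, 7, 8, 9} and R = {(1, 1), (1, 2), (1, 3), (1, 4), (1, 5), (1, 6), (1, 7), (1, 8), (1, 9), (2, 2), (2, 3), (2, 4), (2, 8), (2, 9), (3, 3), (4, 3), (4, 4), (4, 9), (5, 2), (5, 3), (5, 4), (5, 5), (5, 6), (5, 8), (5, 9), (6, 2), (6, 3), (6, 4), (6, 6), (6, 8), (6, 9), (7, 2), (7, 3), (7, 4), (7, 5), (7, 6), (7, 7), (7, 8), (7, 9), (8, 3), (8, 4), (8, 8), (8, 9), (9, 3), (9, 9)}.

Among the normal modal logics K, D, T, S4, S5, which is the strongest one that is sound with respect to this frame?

Serial (axiom D): yes — every world has a successor (e.g. 1 R 1).
Reflexive (axiom T): yes — every world is R-related to itself.
Transitive (axiom 4): yes — every two-step R-path is closed by a direct edge.
Euclidean (axiom 5): no — 1 R 2 and 1 R 5, but not 2 R 5.
So F validates K, D, T, S4; S5 would additionally require R to be Euclidean. The strongest is S4.

S4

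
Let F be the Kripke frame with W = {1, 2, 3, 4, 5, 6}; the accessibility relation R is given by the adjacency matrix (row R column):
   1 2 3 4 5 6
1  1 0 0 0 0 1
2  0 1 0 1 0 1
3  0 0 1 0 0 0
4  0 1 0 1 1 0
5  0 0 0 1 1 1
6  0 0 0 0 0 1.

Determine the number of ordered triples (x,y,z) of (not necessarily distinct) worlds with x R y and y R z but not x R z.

Enumerating: (2,4,5), (4,2,6), (4,5,6), (5,4,2).

4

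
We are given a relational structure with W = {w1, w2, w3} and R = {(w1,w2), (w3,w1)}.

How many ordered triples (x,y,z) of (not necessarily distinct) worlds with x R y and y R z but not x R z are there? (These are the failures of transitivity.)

Enumerating: (w3,w1,w2).

1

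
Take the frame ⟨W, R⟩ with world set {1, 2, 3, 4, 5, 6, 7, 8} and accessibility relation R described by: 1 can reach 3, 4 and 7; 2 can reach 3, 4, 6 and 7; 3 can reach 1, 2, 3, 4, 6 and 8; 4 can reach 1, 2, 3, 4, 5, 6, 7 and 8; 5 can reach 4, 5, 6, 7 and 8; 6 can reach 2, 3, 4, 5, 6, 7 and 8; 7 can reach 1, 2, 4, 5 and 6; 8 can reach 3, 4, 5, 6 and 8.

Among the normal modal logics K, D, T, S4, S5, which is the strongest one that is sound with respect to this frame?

D

Serial (axiom D): yes — every world has a successor (e.g. 1 R 3).
Reflexive (axiom T): no — 1 is not related to itself.
Transitive (axiom 4): no — 1 R 3 and 3 R 2, but not 1 R 2.
Euclidean (axiom 5): no — 1 R 3 and 1 R 7, but not 3 R 7.
So F validates K, D; T would additionally require R to be reflexive. The strongest is D.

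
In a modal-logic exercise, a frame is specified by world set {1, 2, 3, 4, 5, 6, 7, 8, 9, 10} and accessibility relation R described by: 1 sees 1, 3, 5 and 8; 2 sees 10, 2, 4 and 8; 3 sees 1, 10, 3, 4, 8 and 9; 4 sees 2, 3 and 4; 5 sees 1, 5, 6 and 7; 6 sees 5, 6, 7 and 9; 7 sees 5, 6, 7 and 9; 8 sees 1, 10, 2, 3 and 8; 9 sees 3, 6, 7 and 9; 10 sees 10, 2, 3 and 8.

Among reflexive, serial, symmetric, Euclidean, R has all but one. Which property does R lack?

Euclidean

Reflexive: yes — every world is R-related to itself.
Serial: yes — every world has a successor (e.g. 1 R 1).
Symmetric: yes — every pair in R has its reverse in R.
Euclidean: no — 1 R 3 and 1 R 5, but not 3 R 5.
Only Euclidean fails.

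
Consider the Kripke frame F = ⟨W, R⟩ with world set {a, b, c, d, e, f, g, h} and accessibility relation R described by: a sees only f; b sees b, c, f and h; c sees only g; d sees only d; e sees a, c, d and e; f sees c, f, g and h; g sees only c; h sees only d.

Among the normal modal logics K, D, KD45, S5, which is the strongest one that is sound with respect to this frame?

D

Serial (axiom D): yes — every world has a successor (e.g. a R f).
Euclidean (axiom 5): no — b R c and b R f, but not c R f.
Transitive (axiom 4): no — a R f and f R c, but not a R c.
Reflexive (axiom T): no — a is not related to itself.
So F validates K, D; KD45 would additionally require R to be Euclidean and transitive. The strongest is D.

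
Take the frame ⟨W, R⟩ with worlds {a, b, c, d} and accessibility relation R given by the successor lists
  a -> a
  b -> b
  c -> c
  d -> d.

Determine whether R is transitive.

Yes

Transitive: yes — every two-step R-path is closed by a direct edge.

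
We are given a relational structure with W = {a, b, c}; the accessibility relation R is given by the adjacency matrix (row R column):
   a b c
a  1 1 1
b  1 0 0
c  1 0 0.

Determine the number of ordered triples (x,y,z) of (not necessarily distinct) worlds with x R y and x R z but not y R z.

Enumerating: (a,b,b), (a,b,c), (a,c,b), (a,c,c).

4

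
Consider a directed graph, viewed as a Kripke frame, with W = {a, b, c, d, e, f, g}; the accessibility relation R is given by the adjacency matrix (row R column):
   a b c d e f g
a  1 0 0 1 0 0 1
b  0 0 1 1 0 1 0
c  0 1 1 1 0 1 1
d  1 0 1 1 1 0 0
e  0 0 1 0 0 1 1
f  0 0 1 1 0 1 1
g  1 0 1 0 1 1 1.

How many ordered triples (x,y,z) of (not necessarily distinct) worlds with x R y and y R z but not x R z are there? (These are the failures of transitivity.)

Enumerating: (a,d,c), (a,d,e), (a,g,c), (a,g,e), (a,g,f), (b,c,b), (b,c,g), (b,d,a), (b,d,e), (b,f,g), (c,d,a), (c,d,e), … and 22 more.
Total: 34.

34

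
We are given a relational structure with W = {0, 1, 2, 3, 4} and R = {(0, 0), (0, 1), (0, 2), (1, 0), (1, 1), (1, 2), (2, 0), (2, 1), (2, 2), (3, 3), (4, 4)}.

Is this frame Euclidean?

Euclidean: yes — any two successors of a common world are R-related.

Yes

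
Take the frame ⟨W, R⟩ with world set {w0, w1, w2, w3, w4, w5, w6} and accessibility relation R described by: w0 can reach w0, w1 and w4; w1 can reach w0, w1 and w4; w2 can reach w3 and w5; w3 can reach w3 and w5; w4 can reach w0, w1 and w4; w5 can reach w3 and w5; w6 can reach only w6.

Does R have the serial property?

Yes

Serial: yes — every world has a successor (e.g. w0 R w0).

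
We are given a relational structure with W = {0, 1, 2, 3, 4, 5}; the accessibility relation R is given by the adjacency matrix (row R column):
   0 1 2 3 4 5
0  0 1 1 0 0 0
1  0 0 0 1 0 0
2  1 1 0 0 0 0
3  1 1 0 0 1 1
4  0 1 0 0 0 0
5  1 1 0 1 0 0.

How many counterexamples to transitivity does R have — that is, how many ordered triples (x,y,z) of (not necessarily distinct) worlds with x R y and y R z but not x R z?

15

Enumerating: (0,1,3), (0,2,0), (1,3,0), (1,3,1), (1,3,4), (1,3,5), (2,0,2), (2,1,3), (3,0,2), (3,1,3), (3,5,3), (4,1,3), (5,0,2), (5,3,4), (5,3,5).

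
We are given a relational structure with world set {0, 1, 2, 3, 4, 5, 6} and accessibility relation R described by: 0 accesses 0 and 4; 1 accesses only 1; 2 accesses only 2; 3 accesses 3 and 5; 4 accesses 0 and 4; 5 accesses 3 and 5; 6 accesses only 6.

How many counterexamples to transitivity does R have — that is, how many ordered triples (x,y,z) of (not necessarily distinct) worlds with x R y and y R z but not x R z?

R is transitive; there are no such tuples.

0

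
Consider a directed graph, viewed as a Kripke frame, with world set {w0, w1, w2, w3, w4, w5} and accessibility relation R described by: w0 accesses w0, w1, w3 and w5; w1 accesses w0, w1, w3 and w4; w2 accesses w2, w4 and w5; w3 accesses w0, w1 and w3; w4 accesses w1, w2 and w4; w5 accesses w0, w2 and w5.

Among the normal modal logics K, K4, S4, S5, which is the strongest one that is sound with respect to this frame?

K

Transitive (axiom 4): no — w0 R w1 and w1 R w4, but not w0 R w4.
Reflexive (axiom T): yes — every world is R-related to itself.
Euclidean (axiom 5): no — w0 R w1 and w0 R w5, but not w1 R w5.
So F validates K; K4 would additionally require R to be transitive. The strongest is K.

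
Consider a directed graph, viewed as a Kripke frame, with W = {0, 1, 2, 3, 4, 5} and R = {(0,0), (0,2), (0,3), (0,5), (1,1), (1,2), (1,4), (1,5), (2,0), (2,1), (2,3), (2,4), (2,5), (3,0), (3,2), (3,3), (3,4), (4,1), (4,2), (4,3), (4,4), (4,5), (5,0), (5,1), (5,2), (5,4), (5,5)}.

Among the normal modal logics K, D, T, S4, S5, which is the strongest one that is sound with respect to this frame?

Serial (axiom D): yes — every world has a successor (e.g. 0 R 0).
Reflexive (axiom T): no — 2 is not related to itself.
Transitive (axiom 4): no — 0 R 2 and 2 R 1, but not 0 R 1.
Euclidean (axiom 5): no — 0 R 3 and 0 R 5, but not 3 R 5.
So F validates K, D; T would additionally require R to be reflexive. The strongest is D.

D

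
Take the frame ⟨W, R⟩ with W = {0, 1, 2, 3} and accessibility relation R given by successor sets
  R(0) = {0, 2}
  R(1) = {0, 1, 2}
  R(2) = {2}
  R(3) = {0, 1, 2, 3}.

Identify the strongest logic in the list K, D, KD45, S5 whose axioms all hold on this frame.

D

Serial (axiom D): yes — every world has a successor (e.g. 0 R 0).
Euclidean (axiom 5): no — 1 R 2 and 1 R 0, but not 2 R 0.
Transitive (axiom 4): yes — every two-step R-path is closed by a direct edge.
Reflexive (axiom T): yes — every world is R-related to itself.
So F validates K, D; KD45 would additionally require R to be Euclidean. The strongest is D.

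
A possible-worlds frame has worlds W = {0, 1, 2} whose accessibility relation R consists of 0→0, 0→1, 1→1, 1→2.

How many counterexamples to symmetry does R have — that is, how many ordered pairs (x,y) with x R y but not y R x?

Enumerating: (0,1), (1,2).

2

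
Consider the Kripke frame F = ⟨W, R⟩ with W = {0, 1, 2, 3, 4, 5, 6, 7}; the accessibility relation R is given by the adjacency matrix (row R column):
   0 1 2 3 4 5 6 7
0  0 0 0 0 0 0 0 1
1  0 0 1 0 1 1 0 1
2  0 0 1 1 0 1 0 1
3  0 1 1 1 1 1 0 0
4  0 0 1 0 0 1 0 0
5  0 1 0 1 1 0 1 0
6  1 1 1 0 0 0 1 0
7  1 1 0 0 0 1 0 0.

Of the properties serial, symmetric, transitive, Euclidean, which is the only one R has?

Serial: yes — every world has a successor (e.g. 0 R 7).
Symmetric: no — 1 R 2 but not 2 R 1.
Transitive: no — 0 R 7 and 7 R 1, but not 0 R 1.
Euclidean: no — 1 R 2 and 1 R 4, but not 2 R 4.
Only serial holds.

serial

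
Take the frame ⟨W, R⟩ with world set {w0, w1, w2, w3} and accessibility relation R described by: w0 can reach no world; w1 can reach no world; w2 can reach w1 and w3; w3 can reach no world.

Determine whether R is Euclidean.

Euclidean: no — w2 R w1 and w2 R w3, but not w1 R w3.

No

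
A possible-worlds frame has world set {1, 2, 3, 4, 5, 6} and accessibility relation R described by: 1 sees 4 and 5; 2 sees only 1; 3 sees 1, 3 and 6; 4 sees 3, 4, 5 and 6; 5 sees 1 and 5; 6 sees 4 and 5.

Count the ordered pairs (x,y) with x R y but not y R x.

Enumerating: (1,4), (2,1), (3,1), (3,6), (4,3), (4,5), (6,5).

7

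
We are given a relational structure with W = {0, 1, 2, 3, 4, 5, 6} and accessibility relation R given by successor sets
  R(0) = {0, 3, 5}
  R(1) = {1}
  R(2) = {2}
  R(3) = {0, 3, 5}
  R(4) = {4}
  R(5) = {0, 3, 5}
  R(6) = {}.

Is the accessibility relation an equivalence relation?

No

Reflexive: no — 6 is not related to itself.
Symmetric: yes — every pair in R has its reverse in R.
Transitive: yes — every two-step R-path is closed by a direct edge.
So R is not an equivalence relation.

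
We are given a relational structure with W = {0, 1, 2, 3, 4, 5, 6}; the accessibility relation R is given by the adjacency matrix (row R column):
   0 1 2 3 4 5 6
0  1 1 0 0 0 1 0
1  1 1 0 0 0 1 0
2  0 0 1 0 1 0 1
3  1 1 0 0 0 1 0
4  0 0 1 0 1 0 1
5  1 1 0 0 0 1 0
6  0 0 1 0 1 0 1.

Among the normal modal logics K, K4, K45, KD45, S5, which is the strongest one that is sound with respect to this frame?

KD45

Transitive (axiom 4): yes — every two-step R-path is closed by a direct edge.
Euclidean (axiom 5): yes — any two successors of a common world are R-related.
Serial (axiom D): yes — every world has a successor (e.g. 0 R 0).
Reflexive (axiom T): no — 3 is not related to itself.
So F validates K, K4, K45, KD45; S5 would additionally require R to be reflexive. The strongest is KD45.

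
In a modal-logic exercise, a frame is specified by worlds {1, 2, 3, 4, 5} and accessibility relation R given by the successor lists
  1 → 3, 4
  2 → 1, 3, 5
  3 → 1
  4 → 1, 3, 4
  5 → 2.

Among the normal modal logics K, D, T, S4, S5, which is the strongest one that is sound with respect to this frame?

Serial (axiom D): yes — every world has a successor (e.g. 1 R 3).
Reflexive (axiom T): no — 1 is not related to itself.
Transitive (axiom 4): no — 2 R 1 and 1 R 4, but not 2 R 4.
Euclidean (axiom 5): no — 1 R 3 and 1 R 4, but not 3 R 4.
So F validates K, D; T would additionally require R to be reflexive. The strongest is D.

D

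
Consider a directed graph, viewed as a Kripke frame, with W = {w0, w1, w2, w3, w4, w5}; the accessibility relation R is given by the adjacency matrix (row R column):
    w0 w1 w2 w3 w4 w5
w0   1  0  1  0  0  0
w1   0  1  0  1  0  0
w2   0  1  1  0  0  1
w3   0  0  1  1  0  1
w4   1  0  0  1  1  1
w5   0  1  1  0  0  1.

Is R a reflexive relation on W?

Yes

Reflexive: yes — every world is R-related to itself.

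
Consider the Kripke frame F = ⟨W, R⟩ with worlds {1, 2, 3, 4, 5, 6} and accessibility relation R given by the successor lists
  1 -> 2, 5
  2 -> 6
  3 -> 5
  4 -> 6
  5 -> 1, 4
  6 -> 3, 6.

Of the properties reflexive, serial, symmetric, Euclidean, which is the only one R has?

serial

Reflexive: no — 1 is not related to itself.
Serial: yes — every world has a successor (e.g. 1 R 2).
Symmetric: no — 1 R 2 but not 2 R 1.
Euclidean: no — 1 R 2 and 1 R 5, but not 2 R 5.
Only serial holds.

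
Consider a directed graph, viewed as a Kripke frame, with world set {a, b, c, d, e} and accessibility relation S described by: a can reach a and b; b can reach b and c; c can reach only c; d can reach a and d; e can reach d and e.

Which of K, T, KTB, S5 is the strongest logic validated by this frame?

T

Reflexive (axiom T): yes — every world is S-related to itself.
Symmetric (axiom B): no — a S b but not b S a.
Euclidean (axiom 5): no — a S b and a S a, but not b S a.
So F validates K, T; KTB would additionally require S to be symmetric. The strongest is T.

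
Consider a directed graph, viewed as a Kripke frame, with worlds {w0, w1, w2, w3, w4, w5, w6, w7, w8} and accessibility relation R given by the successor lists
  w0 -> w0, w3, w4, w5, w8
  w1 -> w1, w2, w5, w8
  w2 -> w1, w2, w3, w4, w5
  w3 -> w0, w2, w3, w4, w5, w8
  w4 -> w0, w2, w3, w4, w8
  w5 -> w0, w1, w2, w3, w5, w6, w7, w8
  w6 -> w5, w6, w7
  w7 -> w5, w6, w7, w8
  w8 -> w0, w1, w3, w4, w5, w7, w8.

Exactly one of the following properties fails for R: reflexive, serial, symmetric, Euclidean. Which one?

Euclidean

Reflexive: yes — every world is R-related to itself.
Serial: yes — every world has a successor (e.g. w0 R w0).
Symmetric: yes — every pair in R has its reverse in R.
Euclidean: no — w0 R w4 and w0 R w5, but not w4 R w5.
Only Euclidean fails.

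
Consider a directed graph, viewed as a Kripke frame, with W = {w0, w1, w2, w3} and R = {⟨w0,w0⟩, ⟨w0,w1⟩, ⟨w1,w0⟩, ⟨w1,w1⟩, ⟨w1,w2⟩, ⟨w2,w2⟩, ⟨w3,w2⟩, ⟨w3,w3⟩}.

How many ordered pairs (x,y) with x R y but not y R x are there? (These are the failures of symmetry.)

2

Enumerating: (w1,w2), (w3,w2).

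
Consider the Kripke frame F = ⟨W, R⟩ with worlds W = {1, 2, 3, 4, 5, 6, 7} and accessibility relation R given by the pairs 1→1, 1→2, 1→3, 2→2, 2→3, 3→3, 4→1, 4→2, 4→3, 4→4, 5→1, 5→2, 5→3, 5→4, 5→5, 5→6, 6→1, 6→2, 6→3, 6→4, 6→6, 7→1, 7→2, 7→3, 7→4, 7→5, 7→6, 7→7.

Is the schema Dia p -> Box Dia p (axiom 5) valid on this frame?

Axiom 5 corresponds to the accessibility relation being Euclidean.
Euclidean: no — 1 R 3 and 1 R 2, but not 3 R 2.

No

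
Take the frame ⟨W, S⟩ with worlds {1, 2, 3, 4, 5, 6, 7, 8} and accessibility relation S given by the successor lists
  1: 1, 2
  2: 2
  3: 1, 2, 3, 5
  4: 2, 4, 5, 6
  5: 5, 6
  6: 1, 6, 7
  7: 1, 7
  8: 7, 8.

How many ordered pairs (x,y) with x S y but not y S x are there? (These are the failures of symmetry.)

12

Enumerating: (1,2), (3,1), (3,2), (3,5), (4,2), (4,5), (4,6), (5,6), (6,1), (6,7), (7,1), (8,7).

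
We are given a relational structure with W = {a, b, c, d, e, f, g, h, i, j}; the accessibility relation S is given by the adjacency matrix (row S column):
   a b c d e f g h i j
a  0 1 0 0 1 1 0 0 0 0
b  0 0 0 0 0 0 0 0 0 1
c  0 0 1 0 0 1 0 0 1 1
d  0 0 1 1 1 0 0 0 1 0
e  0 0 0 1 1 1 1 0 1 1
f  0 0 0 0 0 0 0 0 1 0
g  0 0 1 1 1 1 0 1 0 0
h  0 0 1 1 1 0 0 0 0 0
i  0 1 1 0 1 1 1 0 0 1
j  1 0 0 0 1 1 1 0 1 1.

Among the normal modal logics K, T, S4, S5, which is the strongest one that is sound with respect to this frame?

K

Reflexive (axiom T): no — a is not related to itself.
Transitive (axiom 4): no — a S b and b S j, but not a S j.
Euclidean (axiom 5): no — a S b and a S e, but not b S e.
So F validates K; T would additionally require S to be reflexive. The strongest is K.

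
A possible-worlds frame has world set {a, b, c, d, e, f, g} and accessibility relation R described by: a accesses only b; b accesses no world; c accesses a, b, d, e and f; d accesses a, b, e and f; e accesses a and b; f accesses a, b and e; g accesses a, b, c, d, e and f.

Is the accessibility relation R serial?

No

Serial: no — b has no R-successor.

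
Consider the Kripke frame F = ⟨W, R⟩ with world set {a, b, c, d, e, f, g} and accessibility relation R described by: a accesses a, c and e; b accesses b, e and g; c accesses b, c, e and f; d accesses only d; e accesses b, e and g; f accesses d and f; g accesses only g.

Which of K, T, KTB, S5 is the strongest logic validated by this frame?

Reflexive (axiom T): yes — every world is R-related to itself.
Symmetric (axiom B): no — a R c but not c R a.
Euclidean (axiom 5): no — a R e and a R c, but not e R c.
So F validates K, T; KTB would additionally require R to be symmetric. The strongest is T.

T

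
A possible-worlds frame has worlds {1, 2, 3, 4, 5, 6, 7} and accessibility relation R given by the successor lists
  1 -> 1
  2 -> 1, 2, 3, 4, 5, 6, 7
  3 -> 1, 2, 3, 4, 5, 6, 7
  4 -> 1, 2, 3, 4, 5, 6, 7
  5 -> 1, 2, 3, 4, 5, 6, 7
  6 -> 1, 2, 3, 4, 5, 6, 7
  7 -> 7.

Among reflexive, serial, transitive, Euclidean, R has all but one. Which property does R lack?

Euclidean

Reflexive: yes — every world is R-related to itself.
Serial: yes — every world has a successor (e.g. 1 R 1).
Transitive: yes — every two-step R-path is closed by a direct edge.
Euclidean: no — 2 R 1 and 2 R 3, but not 1 R 3.
Only Euclidean fails.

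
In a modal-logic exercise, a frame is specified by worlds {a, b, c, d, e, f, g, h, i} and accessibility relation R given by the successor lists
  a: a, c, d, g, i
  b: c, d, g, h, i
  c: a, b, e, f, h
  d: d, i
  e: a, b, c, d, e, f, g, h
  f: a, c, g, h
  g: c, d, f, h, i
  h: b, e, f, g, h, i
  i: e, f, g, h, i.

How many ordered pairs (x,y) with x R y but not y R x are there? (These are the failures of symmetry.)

Enumerating: (a,d), (a,g), (a,i), (b,d), (b,g), (b,i), (c,h), (d,i), (e,a), (e,b), (e,d), (e,f), (e,g), (f,a), (g,c), (g,d), (i,e), (i,f).

18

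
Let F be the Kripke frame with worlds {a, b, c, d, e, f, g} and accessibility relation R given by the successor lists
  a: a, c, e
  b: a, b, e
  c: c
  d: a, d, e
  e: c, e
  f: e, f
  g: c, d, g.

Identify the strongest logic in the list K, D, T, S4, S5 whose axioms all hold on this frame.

T

Serial (axiom D): yes — every world has a successor (e.g. a R a).
Reflexive (axiom T): yes — every world is R-related to itself.
Transitive (axiom 4): no — b R a and a R c, but not b R c.
Euclidean (axiom 5): no — a R c and a R e, but not c R e.
So F validates K, D, T; S4 would additionally require R to be transitive. The strongest is T.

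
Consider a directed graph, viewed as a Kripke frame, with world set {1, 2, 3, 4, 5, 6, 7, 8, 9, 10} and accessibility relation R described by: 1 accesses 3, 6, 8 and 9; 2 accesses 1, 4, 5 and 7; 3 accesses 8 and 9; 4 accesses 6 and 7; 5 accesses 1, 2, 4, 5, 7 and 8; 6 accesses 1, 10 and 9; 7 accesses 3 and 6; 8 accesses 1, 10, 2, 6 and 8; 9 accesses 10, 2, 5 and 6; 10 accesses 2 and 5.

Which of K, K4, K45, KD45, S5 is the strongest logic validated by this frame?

Transitive (axiom 4): no — 1 R 6 and 6 R 10, but not 1 R 10.
Euclidean (axiom 5): no — 1 R 3 and 1 R 6, but not 3 R 6.
Serial (axiom D): yes — every world has a successor (e.g. 1 R 3).
Reflexive (axiom T): no — 1 is not related to itself.
So F validates K; K4 would additionally require R to be transitive. The strongest is K.

K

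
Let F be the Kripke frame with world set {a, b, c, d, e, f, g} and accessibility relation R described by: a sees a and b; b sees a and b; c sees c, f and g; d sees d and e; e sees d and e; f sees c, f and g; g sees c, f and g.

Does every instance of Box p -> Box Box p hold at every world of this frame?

By correspondence theory, 4 is valid on a frame iff R is transitive.
Transitive: yes — every two-step R-path is closed by a direct edge.

Yes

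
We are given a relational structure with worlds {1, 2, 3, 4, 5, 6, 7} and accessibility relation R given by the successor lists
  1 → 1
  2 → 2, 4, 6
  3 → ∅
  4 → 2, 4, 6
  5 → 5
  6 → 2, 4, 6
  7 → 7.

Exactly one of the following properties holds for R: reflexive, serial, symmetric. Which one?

symmetric

Reflexive: no — 3 is not related to itself.
Serial: no — 3 has no R-successor.
Symmetric: yes — every pair in R has its reverse in R.
Only symmetric holds.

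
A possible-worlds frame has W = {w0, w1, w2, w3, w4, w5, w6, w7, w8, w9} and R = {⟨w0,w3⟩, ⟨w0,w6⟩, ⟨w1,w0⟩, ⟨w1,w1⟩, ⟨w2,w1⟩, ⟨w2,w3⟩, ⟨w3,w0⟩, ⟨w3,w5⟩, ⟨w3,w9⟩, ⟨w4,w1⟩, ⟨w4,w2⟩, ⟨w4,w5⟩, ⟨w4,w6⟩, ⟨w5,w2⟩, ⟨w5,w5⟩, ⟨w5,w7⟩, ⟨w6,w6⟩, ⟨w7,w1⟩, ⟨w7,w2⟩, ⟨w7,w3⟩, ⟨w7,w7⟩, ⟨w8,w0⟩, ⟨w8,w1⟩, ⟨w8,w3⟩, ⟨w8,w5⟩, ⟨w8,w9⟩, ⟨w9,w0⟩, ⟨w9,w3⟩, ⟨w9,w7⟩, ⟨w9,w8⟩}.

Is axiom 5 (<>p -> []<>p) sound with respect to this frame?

No

Axiom 5 corresponds to the accessibility relation being Euclidean.
Euclidean: no — w0 R w3 and w0 R w6, but not w3 R w6.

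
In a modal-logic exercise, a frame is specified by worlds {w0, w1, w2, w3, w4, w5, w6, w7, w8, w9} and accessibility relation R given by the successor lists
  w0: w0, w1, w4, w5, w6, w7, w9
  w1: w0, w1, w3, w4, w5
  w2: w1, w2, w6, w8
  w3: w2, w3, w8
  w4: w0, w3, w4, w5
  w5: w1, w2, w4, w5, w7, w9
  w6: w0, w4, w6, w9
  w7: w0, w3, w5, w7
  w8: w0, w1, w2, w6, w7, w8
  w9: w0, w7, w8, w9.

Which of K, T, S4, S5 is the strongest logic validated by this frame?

T

Reflexive (axiom T): yes — every world is R-related to itself.
Transitive (axiom 4): no — w0 R w1 and w1 R w3, but not w0 R w3.
Euclidean (axiom 5): no — w0 R w1 and w0 R w6, but not w1 R w6.
So F validates K, T; S4 would additionally require R to be transitive. The strongest is T.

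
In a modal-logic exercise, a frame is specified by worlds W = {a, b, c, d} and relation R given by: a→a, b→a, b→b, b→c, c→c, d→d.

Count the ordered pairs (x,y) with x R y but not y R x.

2

Enumerating: (b,a), (b,c).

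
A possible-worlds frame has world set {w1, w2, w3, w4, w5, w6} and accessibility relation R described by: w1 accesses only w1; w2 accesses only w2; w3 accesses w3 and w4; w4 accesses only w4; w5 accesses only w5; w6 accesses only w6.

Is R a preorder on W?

Reflexive: yes — every world is R-related to itself.
Transitive: yes — every two-step R-path is closed by a direct edge.
So R is a preorder.

Yes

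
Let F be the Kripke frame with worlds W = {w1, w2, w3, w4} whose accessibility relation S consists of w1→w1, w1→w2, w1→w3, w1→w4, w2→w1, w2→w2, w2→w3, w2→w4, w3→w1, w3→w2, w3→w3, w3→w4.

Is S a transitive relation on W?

Yes

Transitive: yes — every two-step S-path is closed by a direct edge.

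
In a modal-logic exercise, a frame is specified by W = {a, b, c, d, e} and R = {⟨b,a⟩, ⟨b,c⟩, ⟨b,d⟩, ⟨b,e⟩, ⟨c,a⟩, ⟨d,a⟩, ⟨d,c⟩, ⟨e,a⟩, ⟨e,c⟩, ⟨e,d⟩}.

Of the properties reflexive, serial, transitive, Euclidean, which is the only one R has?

Reflexive: no — a is not related to itself.
Serial: no — a has no R-successor.
Transitive: yes — every two-step R-path is closed by a direct edge.
Euclidean: no — b R a and b R c, but not a R c.
Only transitive holds.

transitive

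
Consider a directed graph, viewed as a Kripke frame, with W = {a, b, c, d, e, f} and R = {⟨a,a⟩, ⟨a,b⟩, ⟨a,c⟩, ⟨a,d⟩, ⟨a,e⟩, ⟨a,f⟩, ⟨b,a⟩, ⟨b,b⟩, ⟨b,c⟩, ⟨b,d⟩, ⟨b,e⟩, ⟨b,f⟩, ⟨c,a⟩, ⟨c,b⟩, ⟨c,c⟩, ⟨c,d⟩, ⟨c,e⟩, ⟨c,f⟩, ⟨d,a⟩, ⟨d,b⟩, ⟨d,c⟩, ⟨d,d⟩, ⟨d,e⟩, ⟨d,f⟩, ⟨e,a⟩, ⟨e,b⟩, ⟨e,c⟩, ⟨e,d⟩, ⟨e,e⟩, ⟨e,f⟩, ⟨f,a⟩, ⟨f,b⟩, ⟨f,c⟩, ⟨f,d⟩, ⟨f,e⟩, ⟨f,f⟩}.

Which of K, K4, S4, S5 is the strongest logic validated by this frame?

Transitive (axiom 4): yes — every two-step R-path is closed by a direct edge.
Reflexive (axiom T): yes — every world is R-related to itself.
Euclidean (axiom 5): yes — any two successors of a common world are R-related.
So F validates K, K4, S4, S5. The strongest is S5.

S5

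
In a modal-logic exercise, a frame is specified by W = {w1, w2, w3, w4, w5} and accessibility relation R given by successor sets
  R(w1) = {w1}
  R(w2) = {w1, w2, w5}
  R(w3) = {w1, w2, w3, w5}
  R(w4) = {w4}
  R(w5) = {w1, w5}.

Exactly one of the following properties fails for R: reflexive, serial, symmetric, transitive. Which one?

symmetric

Reflexive: yes — every world is R-related to itself.
Serial: yes — every world has a successor (e.g. w1 R w1).
Symmetric: no — w2 R w1 but not w1 R w2.
Transitive: yes — every two-step R-path is closed by a direct edge.
Only symmetric fails.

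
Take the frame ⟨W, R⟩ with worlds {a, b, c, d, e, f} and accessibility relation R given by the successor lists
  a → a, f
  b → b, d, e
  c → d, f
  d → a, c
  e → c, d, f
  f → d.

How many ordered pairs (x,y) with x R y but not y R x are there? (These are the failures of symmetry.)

9

Enumerating: (a,f), (b,d), (b,e), (c,f), (d,a), (e,c), (e,d), (e,f), (f,d).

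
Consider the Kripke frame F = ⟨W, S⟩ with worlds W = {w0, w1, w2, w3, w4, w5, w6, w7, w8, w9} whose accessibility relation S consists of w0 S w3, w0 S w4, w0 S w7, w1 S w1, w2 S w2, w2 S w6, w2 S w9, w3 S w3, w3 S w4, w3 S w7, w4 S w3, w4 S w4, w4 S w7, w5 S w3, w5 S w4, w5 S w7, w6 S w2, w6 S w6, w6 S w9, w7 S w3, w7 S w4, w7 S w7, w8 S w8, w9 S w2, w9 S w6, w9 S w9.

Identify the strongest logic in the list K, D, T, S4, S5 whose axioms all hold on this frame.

Serial (axiom D): yes — every world has a successor (e.g. w0 S w3).
Reflexive (axiom T): no — w0 is not related to itself.
Transitive (axiom 4): yes — every two-step S-path is closed by a direct edge.
Euclidean (axiom 5): yes — any two successors of a common world are S-related.
So F validates K, D; T would additionally require S to be reflexive. The strongest is D.

D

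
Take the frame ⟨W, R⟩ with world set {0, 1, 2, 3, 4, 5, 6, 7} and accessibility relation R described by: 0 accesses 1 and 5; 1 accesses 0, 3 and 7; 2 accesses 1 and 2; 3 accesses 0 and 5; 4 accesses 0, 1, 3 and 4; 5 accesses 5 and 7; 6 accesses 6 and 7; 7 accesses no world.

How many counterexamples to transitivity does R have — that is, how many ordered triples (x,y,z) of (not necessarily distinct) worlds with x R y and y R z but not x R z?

Enumerating: (0,1,0), (0,1,3), (0,1,7), (0,5,7), (1,0,1), (1,0,5), (1,3,5), (2,1,0), (2,1,3), (2,1,7), (3,0,1), (3,5,7), (4,0,5), (4,1,7), (4,3,5).

15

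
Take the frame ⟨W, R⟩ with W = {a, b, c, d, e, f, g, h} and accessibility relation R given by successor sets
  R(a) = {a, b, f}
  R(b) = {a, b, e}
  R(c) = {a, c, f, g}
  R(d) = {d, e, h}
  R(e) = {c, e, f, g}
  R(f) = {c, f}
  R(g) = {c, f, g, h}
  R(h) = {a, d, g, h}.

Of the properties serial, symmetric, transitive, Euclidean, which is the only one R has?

Serial: yes — every world has a successor (e.g. a R a).
Symmetric: no — a R f but not f R a.
Transitive: no — a R b and b R e, but not a R e.
Euclidean: no — a R b and a R f, but not b R f.
Only serial holds.

serial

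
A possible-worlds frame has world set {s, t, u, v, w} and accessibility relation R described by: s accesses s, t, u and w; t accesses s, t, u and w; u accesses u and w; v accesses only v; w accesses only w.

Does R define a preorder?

Reflexive: yes — every world is R-related to itself.
Transitive: yes — every two-step R-path is closed by a direct edge.
So R is a preorder.

Yes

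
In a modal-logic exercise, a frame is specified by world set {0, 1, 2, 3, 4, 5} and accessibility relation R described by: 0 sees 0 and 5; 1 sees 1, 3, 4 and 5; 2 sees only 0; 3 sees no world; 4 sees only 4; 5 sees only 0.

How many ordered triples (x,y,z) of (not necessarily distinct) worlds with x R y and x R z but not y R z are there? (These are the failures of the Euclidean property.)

Enumerating: (0,5,5), (1,3,1), (1,3,3), (1,3,4), (1,3,5), (1,4,1), (1,4,3), (1,4,5), (1,5,1), (1,5,3), (1,5,4), (1,5,5).

12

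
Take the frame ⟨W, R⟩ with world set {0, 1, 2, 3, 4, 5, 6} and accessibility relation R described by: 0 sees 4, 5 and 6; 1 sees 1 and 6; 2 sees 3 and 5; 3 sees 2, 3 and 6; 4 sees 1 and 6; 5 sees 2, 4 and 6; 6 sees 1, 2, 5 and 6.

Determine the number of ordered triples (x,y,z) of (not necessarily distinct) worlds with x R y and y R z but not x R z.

23

Enumerating: (0,4,1), (0,5,2), (0,6,1), (0,6,2), (1,6,2), (1,6,5), (2,3,2), (2,3,6), (2,5,2), (2,5,4), (2,5,6), (3,2,5), … and 11 more.
Total: 23.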